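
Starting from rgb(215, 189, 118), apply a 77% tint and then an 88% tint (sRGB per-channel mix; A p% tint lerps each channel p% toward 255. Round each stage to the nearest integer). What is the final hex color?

A 77% tint moves each channel 77% toward 255:
  R: 215 + 0.77×(255−215) = 215 + 30.8 = 245.8 → 246
  G: 189 + 50.82 = 239.82 → 240
  B: 118 + 105.49 = 223.49 → 223
After the tint: rgb(246, 240, 223) = #F6F0DF.
Lerp each channel 88% toward 255:
  R: 246 + 0.88×(255−246) = 246 + 7.92 = 253.92 → 254
  G: 240 + 0.88×(255−240) = 240 + 13.2 = 253.2 → 253
  B: 223 + 0.88×(255−223) = 223 + 28.16 = 251.16 → 251
rgb(254, 253, 251) = #FEFDFB.

#FEFDFB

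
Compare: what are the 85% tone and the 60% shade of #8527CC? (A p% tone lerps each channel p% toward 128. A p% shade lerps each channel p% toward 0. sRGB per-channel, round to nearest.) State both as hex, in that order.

#81738B, #351052

#8527CC is rgb(133, 39, 204).
85% tone:
  R: 133 − 4.25 = 128.75 → 129
  G: 39 + 0.85×(128−39) = 39 + 75.65 = 114.65 → 115
  B: 204 + 0.85×(128−204) = 204 − 64.6 = 139.4 → 139
  → #81738B
60% shade:
  R: 133 + 0.6×(0−133) = 133 − 79.8 = 53.2 → 53
  G: 39 − 23.4 = 15.6 → 16
  B: 204 − 122.4 = 81.6 → 82
  → #351052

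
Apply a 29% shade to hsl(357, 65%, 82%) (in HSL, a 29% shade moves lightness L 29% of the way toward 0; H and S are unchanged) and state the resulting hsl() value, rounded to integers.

L moves 29% from 82 toward 0: 82 − 23.78 = 58.22 → 58.
H and S are unchanged.

hsl(357, 65%, 58%)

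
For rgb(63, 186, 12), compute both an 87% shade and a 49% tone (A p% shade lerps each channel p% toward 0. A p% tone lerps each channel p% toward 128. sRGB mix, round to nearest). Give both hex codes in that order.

#081802, #5F9E45

87% shade:
  R: 63 + 0.87×(0−63) = 63 − 54.81 = 8.19 → 8
  G: 186 + 0.87×(0−186) = 186 − 161.82 = 24.18 → 24
  B: 12 + 0.87×(0−12) = 12 − 10.44 = 1.56 → 2
  → #081802
49% tone:
  R: 63 + 0.49×(128−63) = 63 + 31.85 = 94.85 → 95
  G: 186 + 0.49×(128−186) = 186 − 28.42 = 157.58 → 158
  B: 12 + 0.49×(128−12) = 12 + 56.84 = 68.84 → 69
  → #5F9E45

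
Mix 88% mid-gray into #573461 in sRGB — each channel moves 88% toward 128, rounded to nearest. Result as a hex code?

#7B777C

#573461 is rgb(87, 52, 97).
An 88% tone moves each channel 88% toward 128:
  R: 87 + 36.08 = 123.08 → 123
  G: 52 + 66.88 = 118.88 → 119
  B: 97 + 0.88×(128−97) = 97 + 27.28 = 124.28 → 124
rgb(123, 119, 124) = #7B777C.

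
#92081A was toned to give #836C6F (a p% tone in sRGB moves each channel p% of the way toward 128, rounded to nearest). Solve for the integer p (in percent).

83%

#92081A is rgb(146, 8, 26); #836C6F is rgb(131, 108, 111).
On the G channel (widest range): 108 ≈ 8 + (p/100)(128 − 8), so p ≈ 100×(108 − 8)/(128 − 8) = 10000/120 = 83.33.
p = 83 reproduces all three channels after rounding.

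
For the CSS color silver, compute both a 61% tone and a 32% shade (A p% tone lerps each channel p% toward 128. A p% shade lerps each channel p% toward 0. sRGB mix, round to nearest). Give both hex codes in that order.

CSS silver is rgb(192, 192, 192).
61% tone:
  R: 192 + 0.61×(128−192) = 192 − 39.04 = 152.96 → 153
  G: 192 + 0.61×(128−192) = 192 − 39.04 = 152.96 → 153
  B: 192 + 0.61×(128−192) = 192 − 39.04 = 152.96 → 153
  → #999999
32% shade:
  R: 192 − 61.44 = 130.56 → 131
  G: 192 + 0.32×(0−192) = 192 − 61.44 = 130.56 → 131
  B: 192 + 0.32×(0−192) = 192 − 61.44 = 130.56 → 131
  → #838383

#999999, #838383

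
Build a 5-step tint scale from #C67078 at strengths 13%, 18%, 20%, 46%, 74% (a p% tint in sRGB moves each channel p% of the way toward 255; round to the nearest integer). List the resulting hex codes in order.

#C67078 is rgb(198, 112, 120).
13%: (198 + 7.41 = 205.41→205, 112 + 18.59 = 130.59→131, 120 + 17.55 = 137.55→138) → #CD838A
18%: (198 + 10.26 = 208.26→208, 112 + 25.74 = 137.74→138, 120 + 24.3 = 144.3→144) → #D08A90
20%: (198 + 11.4 = 209.4→209, 112 + 28.6 = 140.6→141, 120 + 27 = 147→147) → #D18D93
46%: (198 + 26.22 = 224.22→224, 112 + 65.78 = 177.78→178, 120 + 62.1 = 182.1→182) → #E0B2B6
74%: (198 + 42.18 = 240.18→240, 112 + 105.82 = 217.82→218, 120 + 99.9 = 219.9→220) → #F0DADC

#CD838A, #D08A90, #D18D93, #E0B2B6, #F0DADC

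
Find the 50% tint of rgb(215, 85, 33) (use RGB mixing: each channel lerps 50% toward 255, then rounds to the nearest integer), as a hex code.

#ebaa90

Lerp each channel 50% toward 255:
  R: 215 + 20 = 235 → 235
  G: 85 + 0.5×(255−85) = 85 + 85 = 170 → 170
  B: 33 + 111 = 144 → 144
rgb(235, 170, 144) = #ebaa90.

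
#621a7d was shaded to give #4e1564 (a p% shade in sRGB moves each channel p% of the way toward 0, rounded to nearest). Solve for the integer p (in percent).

#621a7d is rgb(98, 26, 125); #4e1564 is rgb(78, 21, 100).
On the B channel (widest range): 100 ≈ 125 + (p/100)(0 − 125), so p ≈ 100×(100 − 125)/(0 − 125) = -2500/-125 = 20.00.
p = 20 reproduces all three channels after rounding.

20%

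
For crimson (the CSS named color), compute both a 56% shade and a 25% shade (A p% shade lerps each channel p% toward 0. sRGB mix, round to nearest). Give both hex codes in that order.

CSS crimson is rgb(220, 20, 60).
56% shade:
  R: 220 − 123.2 = 96.8 → 97
  G: 20 − 11.2 = 8.8 → 9
  B: 60 + 0.56×(0−60) = 60 − 33.6 = 26.4 → 26
  → #61091a
25% shade:
  R: 220 − 55 = 165 → 165
  G: 20 + 0.25×(0−20) = 20 − 5 = 15 → 15
  B: 60 − 15 = 45 → 45
  → #a50f2d

#61091a, #a50f2d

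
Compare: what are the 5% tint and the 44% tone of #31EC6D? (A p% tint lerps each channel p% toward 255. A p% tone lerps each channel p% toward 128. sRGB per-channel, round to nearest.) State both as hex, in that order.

#3BED74, #54BC75

#31EC6D is rgb(49, 236, 109).
5% tint:
  R: 49 + 10.3 = 59.3 → 59
  G: 236 + 0.05×(255−236) = 236 + 0.95 = 236.95 → 237
  B: 109 + 7.3 = 116.3 → 116
  → #3BED74
44% tone:
  R: 49 + 34.76 = 83.76 → 84
  G: 236 + 0.44×(128−236) = 236 − 47.52 = 188.48 → 188
  B: 109 + 0.44×(128−109) = 109 + 8.36 = 117.36 → 117
  → #54BC75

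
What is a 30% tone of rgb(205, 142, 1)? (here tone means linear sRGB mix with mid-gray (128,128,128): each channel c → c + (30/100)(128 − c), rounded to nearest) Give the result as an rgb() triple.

rgb(182, 138, 39)

A 30% tone moves each channel 30% toward 128:
  R: 205 + 0.3×(128−205) = 205 − 23.1 = 181.9 → 182
  G: 142 + 0.3×(128−142) = 142 − 4.2 = 137.8 → 138
  B: 1 + 38.1 = 39.1 → 39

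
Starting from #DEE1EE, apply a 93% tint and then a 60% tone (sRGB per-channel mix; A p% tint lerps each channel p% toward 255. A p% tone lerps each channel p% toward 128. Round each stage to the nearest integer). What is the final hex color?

#B2B2B2

#DEE1EE is rgb(222, 225, 238).
Lerp each channel 93% toward 255:
  R: 222 + 30.69 = 252.69 → 253
  G: 225 + 27.9 = 252.9 → 253
  B: 238 + 0.93×(255−238) = 238 + 15.81 = 253.81 → 254
After the tint: rgb(253, 253, 254) = #FDFDFE.
A 60% tone moves each channel 60% toward 128:
  R: 253 − 75 = 178 → 178
  G: 253 − 75 = 178 → 178
  B: 254 + 0.6×(128−254) = 254 − 75.6 = 178.4 → 178
rgb(178, 178, 178) = #B2B2B2.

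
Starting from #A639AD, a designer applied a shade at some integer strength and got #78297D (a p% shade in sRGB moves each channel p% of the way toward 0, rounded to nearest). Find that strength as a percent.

#A639AD is rgb(166, 57, 173); #78297D is rgb(120, 41, 125).
On the B channel (widest range): 125 ≈ 173 + (p/100)(0 − 173), so p ≈ 100×(125 − 173)/(0 − 173) = -4800/-173 = 27.75.
p = 28 reproduces all three channels after rounding.

28%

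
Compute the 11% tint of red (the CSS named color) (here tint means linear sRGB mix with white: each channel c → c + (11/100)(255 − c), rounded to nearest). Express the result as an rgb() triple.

CSS red is rgb(255, 0, 0).
Per channel, c → c + 0.11(255 − c):
  R: 255 + 0.11×(255−255) = 255 + 0 = 255 → 255
  G: 0 + 0.11×(255−0) = 0 + 28.05 = 28.05 → 28
  B: 0 + 28.05 = 28.05 → 28

rgb(255, 28, 28)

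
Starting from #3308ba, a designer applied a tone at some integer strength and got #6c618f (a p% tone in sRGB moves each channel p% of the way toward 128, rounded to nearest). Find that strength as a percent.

74%

#3308ba is rgb(51, 8, 186); #6c618f is rgb(108, 97, 143).
On the G channel (widest range): 97 ≈ 8 + (p/100)(128 − 8), so p ≈ 100×(97 − 8)/(128 − 8) = 8900/120 = 74.17.
p = 74 reproduces all three channels after rounding.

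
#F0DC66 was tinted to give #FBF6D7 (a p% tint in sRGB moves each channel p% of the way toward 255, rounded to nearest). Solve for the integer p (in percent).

#F0DC66 is rgb(240, 220, 102); #FBF6D7 is rgb(251, 246, 215).
On the B channel (widest range): 215 ≈ 102 + (p/100)(255 − 102), so p ≈ 100×(215 − 102)/(255 − 102) = 11300/153 = 73.86.
p = 74 reproduces all three channels after rounding.

74%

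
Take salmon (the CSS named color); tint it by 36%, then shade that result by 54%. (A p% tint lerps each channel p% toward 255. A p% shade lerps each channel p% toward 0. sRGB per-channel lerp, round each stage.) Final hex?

#74504C

CSS salmon is rgb(250, 128, 114).
A 36% tint moves each channel 36% toward 255:
  R: 250 + 0.36×(255−250) = 250 + 1.8 = 251.8 → 252
  G: 128 + 0.36×(255−128) = 128 + 45.72 = 173.72 → 174
  B: 114 + 50.76 = 164.76 → 165
After the tint: rgb(252, 174, 165) = #FCAEA5.
Per channel, c → c + 0.54(0 − c):
  R: 252 − 136.08 = 115.92 → 116
  G: 174 − 93.96 = 80.04 → 80
  B: 165 − 89.1 = 75.9 → 76
rgb(116, 80, 76) = #74504C.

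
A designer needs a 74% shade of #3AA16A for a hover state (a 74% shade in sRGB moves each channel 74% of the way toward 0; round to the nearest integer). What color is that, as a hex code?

#3AA16A is rgb(58, 161, 106).
Lerp each channel 74% toward 0:
  R: 58 + 0.74×(0−58) = 58 − 42.92 = 15.08 → 15
  G: 161 − 119.14 = 41.86 → 42
  B: 106 + 0.74×(0−106) = 106 − 78.44 = 27.56 → 28
rgb(15, 42, 28) = #0F2A1C.

#0F2A1C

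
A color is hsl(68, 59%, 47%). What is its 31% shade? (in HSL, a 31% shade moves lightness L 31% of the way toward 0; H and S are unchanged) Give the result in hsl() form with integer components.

L moves 31% from 47 toward 0: 47 − 14.57 = 32.43 → 32.
H and S are unchanged.

hsl(68, 59%, 32%)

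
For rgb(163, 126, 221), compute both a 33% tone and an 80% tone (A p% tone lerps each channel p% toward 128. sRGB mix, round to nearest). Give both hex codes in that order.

33% tone:
  R: 163 − 11.55 = 151.45 → 151
  G: 126 + 0.66 = 126.66 → 127
  B: 221 − 30.69 = 190.31 → 190
  → #977FBE
80% tone:
  R: 163 + 0.8×(128−163) = 163 − 28 = 135 → 135
  G: 126 + 1.6 = 127.6 → 128
  B: 221 + 0.8×(128−221) = 221 − 74.4 = 146.6 → 147
  → #878093

#977FBE, #878093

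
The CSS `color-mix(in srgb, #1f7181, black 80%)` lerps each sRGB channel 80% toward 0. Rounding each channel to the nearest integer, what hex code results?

#1f7181 is rgb(31, 113, 129).
Lerp each channel 80% toward 0:
  R: 31 − 24.8 = 6.2 → 6
  G: 113 + 0.8×(0−113) = 113 − 90.4 = 22.6 → 23
  B: 129 − 103.2 = 25.8 → 26
rgb(6, 23, 26) = #06171a.

#06171a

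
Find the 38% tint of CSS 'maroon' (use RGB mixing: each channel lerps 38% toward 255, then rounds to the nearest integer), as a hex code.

#B06161

CSS maroon is rgb(128, 0, 0).
A 38% tint moves each channel 38% toward 255:
  R: 128 + 0.38×(255−128) = 128 + 48.26 = 176.26 → 176
  G: 0 + 0.38×(255−0) = 0 + 96.9 = 96.9 → 97
  B: 0 + 96.9 = 96.9 → 97
rgb(176, 97, 97) = #B06161.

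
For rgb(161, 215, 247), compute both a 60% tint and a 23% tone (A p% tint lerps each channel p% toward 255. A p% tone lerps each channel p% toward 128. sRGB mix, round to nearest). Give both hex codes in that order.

#d9effc, #99c3dc

60% tint:
  R: 161 + 56.4 = 217.4 → 217
  G: 215 + 24 = 239 → 239
  B: 247 + 4.8 = 251.8 → 252
  → #d9effc
23% tone:
  R: 161 + 0.23×(128−161) = 161 − 7.59 = 153.41 → 153
  G: 215 + 0.23×(128−215) = 215 − 20.01 = 194.99 → 195
  B: 247 − 27.37 = 219.63 → 220
  → #99c3dc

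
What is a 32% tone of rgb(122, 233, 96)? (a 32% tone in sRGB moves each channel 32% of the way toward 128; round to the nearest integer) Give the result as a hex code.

#7cc76a

Lerp each channel 32% toward 128:
  R: 122 + 0.32×(128−122) = 122 + 1.92 = 123.92 → 124
  G: 233 − 33.6 = 199.4 → 199
  B: 96 + 10.24 = 106.24 → 106
rgb(124, 199, 106) = #7cc76a.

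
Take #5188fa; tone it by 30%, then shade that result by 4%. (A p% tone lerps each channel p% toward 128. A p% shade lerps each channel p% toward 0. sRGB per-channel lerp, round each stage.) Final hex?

#5188fa is rgb(81, 136, 250).
Per channel, c → c + 0.3(128 − c):
  R: 81 + 0.3×(128−81) = 81 + 14.1 = 95.1 → 95
  G: 136 + 0.3×(128−136) = 136 − 2.4 = 133.6 → 134
  B: 250 − 36.6 = 213.4 → 213
After the tone: rgb(95, 134, 213) = #5f86d5.
Lerp each channel 4% toward 0:
  R: 95 − 3.8 = 91.2 → 91
  G: 134 − 5.36 = 128.64 → 129
  B: 213 + 0.04×(0−213) = 213 − 8.52 = 204.48 → 204
rgb(91, 129, 204) = #5b81cc.

#5b81cc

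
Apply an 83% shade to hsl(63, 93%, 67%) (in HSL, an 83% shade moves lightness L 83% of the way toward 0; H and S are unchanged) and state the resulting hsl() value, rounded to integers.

hsl(63, 93%, 11%)

L moves 83% from 67 toward 0: 67 − 55.61 = 11.39 → 11.
H and S are unchanged.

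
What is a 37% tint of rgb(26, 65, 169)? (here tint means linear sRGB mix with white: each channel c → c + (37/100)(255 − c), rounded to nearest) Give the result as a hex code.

A 37% tint moves each channel 37% toward 255:
  R: 26 + 0.37×(255−26) = 26 + 84.73 = 110.73 → 111
  G: 65 + 0.37×(255−65) = 65 + 70.3 = 135.3 → 135
  B: 169 + 0.37×(255−169) = 169 + 31.82 = 200.82 → 201
rgb(111, 135, 201) = #6f87c9.

#6f87c9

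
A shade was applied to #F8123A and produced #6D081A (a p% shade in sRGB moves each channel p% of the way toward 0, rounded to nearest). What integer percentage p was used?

56%

#F8123A is rgb(248, 18, 58); #6D081A is rgb(109, 8, 26).
On the R channel (widest range): 109 ≈ 248 + (p/100)(0 − 248), so p ≈ 100×(109 − 248)/(0 − 248) = -13900/-248 = 56.05.
p = 56 reproduces all three channels after rounding.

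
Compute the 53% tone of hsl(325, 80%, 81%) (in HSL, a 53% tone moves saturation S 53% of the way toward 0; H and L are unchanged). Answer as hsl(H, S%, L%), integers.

S moves 53% from 80 toward 0: 80 − 42.4 = 37.6 → 38.
H and L are unchanged.

hsl(325, 38%, 81%)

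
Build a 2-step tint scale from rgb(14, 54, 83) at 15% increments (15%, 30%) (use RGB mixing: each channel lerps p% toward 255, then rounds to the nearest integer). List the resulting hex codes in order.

15%: (14 + 36.15 = 50.15→50, 54 + 30.15 = 84.15→84, 83 + 25.8 = 108.8→109) → #32546d
30%: (14 + 72.3 = 86.3→86, 54 + 60.3 = 114.3→114, 83 + 51.6 = 134.6→135) → #567287

#32546d, #567287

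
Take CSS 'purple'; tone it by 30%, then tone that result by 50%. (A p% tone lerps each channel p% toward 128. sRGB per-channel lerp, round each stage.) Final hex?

#805380

CSS purple is rgb(128, 0, 128).
Lerp each channel 30% toward 128:
  R: 128 + 0.3×(128−128) = 128 + 0 = 128 → 128
  G: 0 + 38.4 = 38.4 → 38
  B: 128 + 0 = 128 → 128
After the tone: rgb(128, 38, 128) = #802680.
A 50% tone moves each channel 50% toward 128:
  R: 128 + 0 = 128 → 128
  G: 38 + 0.5×(128−38) = 38 + 45 = 83 → 83
  B: 128 + 0.5×(128−128) = 128 + 0 = 128 → 128
rgb(128, 83, 128) = #805380.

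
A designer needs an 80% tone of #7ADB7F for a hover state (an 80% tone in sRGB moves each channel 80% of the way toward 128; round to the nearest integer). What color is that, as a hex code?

#7ADB7F is rgb(122, 219, 127).
An 80% tone moves each channel 80% toward 128:
  R: 122 + 0.8×(128−122) = 122 + 4.8 = 126.8 → 127
  G: 219 − 72.8 = 146.2 → 146
  B: 127 + 0.8 = 127.8 → 128
rgb(127, 146, 128) = #7F9280.

#7F9280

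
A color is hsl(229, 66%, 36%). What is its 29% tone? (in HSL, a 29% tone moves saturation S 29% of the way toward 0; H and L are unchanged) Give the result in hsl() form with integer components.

S moves 29% from 66 toward 0: 66 − 19.14 = 46.86 → 47.
H and L are unchanged.

hsl(229, 47%, 36%)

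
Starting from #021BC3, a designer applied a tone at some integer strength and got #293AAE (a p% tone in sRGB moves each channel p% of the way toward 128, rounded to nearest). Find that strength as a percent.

31%

#021BC3 is rgb(2, 27, 195); #293AAE is rgb(41, 58, 174).
On the R channel (widest range): 41 ≈ 2 + (p/100)(128 − 2), so p ≈ 100×(41 − 2)/(128 − 2) = 3900/126 = 30.95.
p = 31 reproduces all three channels after rounding.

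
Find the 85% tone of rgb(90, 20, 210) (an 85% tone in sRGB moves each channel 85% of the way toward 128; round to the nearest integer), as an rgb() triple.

rgb(122, 112, 140)

Lerp each channel 85% toward 128:
  R: 90 + 0.85×(128−90) = 90 + 32.3 = 122.3 → 122
  G: 20 + 91.8 = 111.8 → 112
  B: 210 + 0.85×(128−210) = 210 − 69.7 = 140.3 → 140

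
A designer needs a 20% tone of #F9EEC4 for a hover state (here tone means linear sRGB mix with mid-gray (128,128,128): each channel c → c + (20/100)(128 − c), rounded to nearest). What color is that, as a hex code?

#F9EEC4 is rgb(249, 238, 196).
A 20% tone moves each channel 20% toward 128:
  R: 249 + 0.2×(128−249) = 249 − 24.2 = 224.8 → 225
  G: 238 − 22 = 216 → 216
  B: 196 − 13.6 = 182.4 → 182
rgb(225, 216, 182) = #E1D8B6.

#E1D8B6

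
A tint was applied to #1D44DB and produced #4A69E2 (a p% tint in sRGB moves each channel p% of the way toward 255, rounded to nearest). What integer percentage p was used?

#1D44DB is rgb(29, 68, 219); #4A69E2 is rgb(74, 105, 226).
On the R channel (widest range): 74 ≈ 29 + (p/100)(255 − 29), so p ≈ 100×(74 − 29)/(255 − 29) = 4500/226 = 19.91.
p = 20 reproduces all three channels after rounding.

20%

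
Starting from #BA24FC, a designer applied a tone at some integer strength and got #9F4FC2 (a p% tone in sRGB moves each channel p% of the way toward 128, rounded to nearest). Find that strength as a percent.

47%

#BA24FC is rgb(186, 36, 252); #9F4FC2 is rgb(159, 79, 194).
On the B channel (widest range): 194 ≈ 252 + (p/100)(128 − 252), so p ≈ 100×(194 − 252)/(128 − 252) = -5800/-124 = 46.77.
p = 47 reproduces all three channels after rounding.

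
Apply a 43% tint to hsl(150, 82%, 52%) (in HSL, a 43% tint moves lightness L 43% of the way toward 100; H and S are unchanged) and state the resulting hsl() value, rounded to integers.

L moves 43% from 52 toward 100: 52 + 20.64 = 72.64 → 73.
H and S are unchanged.

hsl(150, 82%, 73%)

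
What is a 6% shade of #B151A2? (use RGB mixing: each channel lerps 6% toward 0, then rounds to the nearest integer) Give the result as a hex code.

#A64C98

#B151A2 is rgb(177, 81, 162).
Per channel, c → c + 0.06(0 − c):
  R: 177 − 10.62 = 166.38 → 166
  G: 81 − 4.86 = 76.14 → 76
  B: 162 − 9.72 = 152.28 → 152
rgb(166, 76, 152) = #A64C98.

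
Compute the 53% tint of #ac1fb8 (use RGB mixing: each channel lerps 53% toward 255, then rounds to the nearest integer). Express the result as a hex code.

#ac1fb8 is rgb(172, 31, 184).
A 53% tint moves each channel 53% toward 255:
  R: 172 + 43.99 = 215.99 → 216
  G: 31 + 0.53×(255−31) = 31 + 118.72 = 149.72 → 150
  B: 184 + 37.63 = 221.63 → 222
rgb(216, 150, 222) = #d896de.

#d896de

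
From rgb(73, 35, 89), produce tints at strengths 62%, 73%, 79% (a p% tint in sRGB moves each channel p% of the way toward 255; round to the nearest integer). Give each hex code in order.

62%: (73 + 112.84 = 185.84→186, 35 + 136.4 = 171.4→171, 89 + 102.92 = 191.92→192) → #BAABC0
73%: (73 + 132.86 = 205.86→206, 35 + 160.6 = 195.6→196, 89 + 121.18 = 210.18→210) → #CEC4D2
79%: (73 + 143.78 = 216.78→217, 35 + 173.8 = 208.8→209, 89 + 131.14 = 220.14→220) → #D9D1DC

#BAABC0, #CEC4D2, #D9D1DC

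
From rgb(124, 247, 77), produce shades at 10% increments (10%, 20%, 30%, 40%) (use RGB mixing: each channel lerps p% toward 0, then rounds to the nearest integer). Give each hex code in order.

10%: (124 − 12.4 = 111.6→112, 247 − 24.7 = 222.3→222, 77 − 7.7 = 69.3→69) → #70de45
20%: (124 − 24.8 = 99.2→99, 247 − 49.4 = 197.6→198, 77 − 15.4 = 61.6→62) → #63c63e
30%: (124 − 37.2 = 86.8→87, 247 − 74.1 = 172.9→173, 77 − 23.1 = 53.9→54) → #57ad36
40%: (124 − 49.6 = 74.4→74, 247 − 98.8 = 148.2→148, 77 − 30.8 = 46.2→46) → #4a942e

#70de45, #63c63e, #57ad36, #4a942e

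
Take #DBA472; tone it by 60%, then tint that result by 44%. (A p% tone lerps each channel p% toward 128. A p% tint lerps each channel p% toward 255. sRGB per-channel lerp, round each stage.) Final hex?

#DBA472 is rgb(219, 164, 114).
Lerp each channel 60% toward 128:
  R: 219 − 54.6 = 164.4 → 164
  G: 164 + 0.6×(128−164) = 164 − 21.6 = 142.4 → 142
  B: 114 + 8.4 = 122.4 → 122
After the tone: rgb(164, 142, 122) = #A48E7A.
Per channel, c → c + 0.44(255 − c):
  R: 164 + 40.04 = 204.04 → 204
  G: 142 + 0.44×(255−142) = 142 + 49.72 = 191.72 → 192
  B: 122 + 58.52 = 180.52 → 181
rgb(204, 192, 181) = #CCC0B5.

#CCC0B5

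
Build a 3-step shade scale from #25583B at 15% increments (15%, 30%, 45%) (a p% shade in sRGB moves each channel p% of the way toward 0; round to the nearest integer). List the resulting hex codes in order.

#25583B is rgb(37, 88, 59).
15%: (37 − 5.55 = 31.45→31, 88 − 13.2 = 74.8→75, 59 − 8.85 = 50.15→50) → #1F4B32
30%: (37 − 11.1 = 25.9→26, 88 − 26.4 = 61.6→62, 59 − 17.7 = 41.3→41) → #1A3E29
45%: (37 − 16.65 = 20.35→20, 88 − 39.6 = 48.4→48, 59 − 26.55 = 32.45→32) → #143020

#1F4B32, #1A3E29, #143020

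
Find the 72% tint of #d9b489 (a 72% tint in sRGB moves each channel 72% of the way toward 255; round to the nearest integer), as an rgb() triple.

#d9b489 is rgb(217, 180, 137).
Per channel, c → c + 0.72(255 − c):
  R: 217 + 27.36 = 244.36 → 244
  G: 180 + 0.72×(255−180) = 180 + 54 = 234 → 234
  B: 137 + 84.96 = 221.96 → 222

rgb(244, 234, 222)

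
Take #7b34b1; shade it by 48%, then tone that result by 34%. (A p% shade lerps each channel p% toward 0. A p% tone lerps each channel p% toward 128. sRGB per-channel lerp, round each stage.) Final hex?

#7b34b1 is rgb(123, 52, 177).
Lerp each channel 48% toward 0:
  R: 123 − 59.04 = 63.96 → 64
  G: 52 − 24.96 = 27.04 → 27
  B: 177 + 0.48×(0−177) = 177 − 84.96 = 92.04 → 92
After the shade: rgb(64, 27, 92) = #401b5c.
A 34% tone moves each channel 34% toward 128:
  R: 64 + 0.34×(128−64) = 64 + 21.76 = 85.76 → 86
  G: 27 + 34.34 = 61.34 → 61
  B: 92 + 12.24 = 104.24 → 104
rgb(86, 61, 104) = #563d68.

#563d68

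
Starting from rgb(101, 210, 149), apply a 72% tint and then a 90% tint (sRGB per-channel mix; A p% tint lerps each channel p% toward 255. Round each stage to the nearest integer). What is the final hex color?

#FBFEFC

Lerp each channel 72% toward 255:
  R: 101 + 110.88 = 211.88 → 212
  G: 210 + 0.72×(255−210) = 210 + 32.4 = 242.4 → 242
  B: 149 + 76.32 = 225.32 → 225
After the tint: rgb(212, 242, 225) = #D4F2E1.
Per channel, c → c + 0.9(255 − c):
  R: 212 + 0.9×(255−212) = 212 + 38.7 = 250.7 → 251
  G: 242 + 0.9×(255−242) = 242 + 11.7 = 253.7 → 254
  B: 225 + 0.9×(255−225) = 225 + 27 = 252 → 252
rgb(251, 254, 252) = #FBFEFC.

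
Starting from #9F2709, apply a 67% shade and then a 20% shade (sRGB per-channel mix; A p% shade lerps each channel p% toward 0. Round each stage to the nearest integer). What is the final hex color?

#9F2709 is rgb(159, 39, 9).
Per channel, c → c + 0.67(0 − c):
  R: 159 + 0.67×(0−159) = 159 − 106.53 = 52.47 → 52
  G: 39 + 0.67×(0−39) = 39 − 26.13 = 12.87 → 13
  B: 9 − 6.03 = 2.97 → 3
After the shade: rgb(52, 13, 3) = #340D03.
A 20% shade moves each channel 20% toward 0:
  R: 52 + 0.2×(0−52) = 52 − 10.4 = 41.6 → 42
  G: 13 + 0.2×(0−13) = 13 − 2.6 = 10.4 → 10
  B: 3 + 0.2×(0−3) = 3 − 0.6 = 2.4 → 2
rgb(42, 10, 2) = #2A0A02.

#2A0A02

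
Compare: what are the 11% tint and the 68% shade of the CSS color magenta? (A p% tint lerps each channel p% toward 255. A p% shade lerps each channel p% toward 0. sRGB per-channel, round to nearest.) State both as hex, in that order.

CSS magenta is rgb(255, 0, 255).
11% tint:
  R: 255 + 0.11×(255−255) = 255 + 0 = 255 → 255
  G: 0 + 0.11×(255−0) = 0 + 28.05 = 28.05 → 28
  B: 255 + 0.11×(255−255) = 255 + 0 = 255 → 255
  → #FF1CFF
68% shade:
  R: 255 + 0.68×(0−255) = 255 − 173.4 = 81.6 → 82
  G: 0 + 0 = 0 → 0
  B: 255 − 173.4 = 81.6 → 82
  → #520052

#FF1CFF, #520052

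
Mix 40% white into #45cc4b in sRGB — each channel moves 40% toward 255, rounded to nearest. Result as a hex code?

#8fe093

#45cc4b is rgb(69, 204, 75).
Lerp each channel 40% toward 255:
  R: 69 + 0.4×(255−69) = 69 + 74.4 = 143.4 → 143
  G: 204 + 20.4 = 224.4 → 224
  B: 75 + 0.4×(255−75) = 75 + 72 = 147 → 147
rgb(143, 224, 147) = #8fe093.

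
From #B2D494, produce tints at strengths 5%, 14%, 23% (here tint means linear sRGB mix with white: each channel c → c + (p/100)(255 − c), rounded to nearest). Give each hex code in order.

#B6D699, #BDDAA3, #C4DEAD

#B2D494 is rgb(178, 212, 148).
5%: (178 + 3.85 = 181.85→182, 212 + 2.15 = 214.15→214, 148 + 5.35 = 153.35→153) → #B6D699
14%: (178 + 10.78 = 188.78→189, 212 + 6.02 = 218.02→218, 148 + 14.98 = 162.98→163) → #BDDAA3
23%: (178 + 17.71 = 195.71→196, 212 + 9.89 = 221.89→222, 148 + 24.61 = 172.61→173) → #C4DEAD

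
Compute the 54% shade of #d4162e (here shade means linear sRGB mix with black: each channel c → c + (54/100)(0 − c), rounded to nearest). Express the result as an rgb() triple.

rgb(98, 10, 21)

#d4162e is rgb(212, 22, 46).
Per channel, c → c + 0.54(0 − c):
  R: 212 − 114.48 = 97.52 → 98
  G: 22 + 0.54×(0−22) = 22 − 11.88 = 10.12 → 10
  B: 46 + 0.54×(0−46) = 46 − 24.84 = 21.16 → 21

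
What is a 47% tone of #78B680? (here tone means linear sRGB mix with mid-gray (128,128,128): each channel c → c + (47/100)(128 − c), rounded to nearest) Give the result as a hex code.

#78B680 is rgb(120, 182, 128).
Per channel, c → c + 0.47(128 − c):
  R: 120 + 0.47×(128−120) = 120 + 3.76 = 123.76 → 124
  G: 182 − 25.38 = 156.62 → 157
  B: 128 + 0.47×(128−128) = 128 + 0 = 128 → 128
rgb(124, 157, 128) = #7C9D80.

#7C9D80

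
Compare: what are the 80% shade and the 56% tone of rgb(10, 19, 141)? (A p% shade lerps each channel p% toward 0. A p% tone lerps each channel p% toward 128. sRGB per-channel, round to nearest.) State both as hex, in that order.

#02041c, #4c5086

80% shade:
  R: 10 − 8 = 2 → 2
  G: 19 + 0.8×(0−19) = 19 − 15.2 = 3.8 → 4
  B: 141 + 0.8×(0−141) = 141 − 112.8 = 28.2 → 28
  → #02041c
56% tone:
  R: 10 + 0.56×(128−10) = 10 + 66.08 = 76.08 → 76
  G: 19 + 61.04 = 80.04 → 80
  B: 141 − 7.28 = 133.72 → 134
  → #4c5086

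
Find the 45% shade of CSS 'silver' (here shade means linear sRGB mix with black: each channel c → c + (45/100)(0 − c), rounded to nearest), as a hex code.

#6A6A6A

CSS silver is rgb(192, 192, 192).
Per channel, c → c + 0.45(0 − c):
  R: 192 + 0.45×(0−192) = 192 − 86.4 = 105.6 → 106
  G: 192 + 0.45×(0−192) = 192 − 86.4 = 105.6 → 106
  B: 192 − 86.4 = 105.6 → 106
rgb(106, 106, 106) = #6A6A6A.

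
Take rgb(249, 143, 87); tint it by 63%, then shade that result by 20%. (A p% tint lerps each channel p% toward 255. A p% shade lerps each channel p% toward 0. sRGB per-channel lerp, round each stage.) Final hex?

#CAAB9A

A 63% tint moves each channel 63% toward 255:
  R: 249 + 0.63×(255−249) = 249 + 3.78 = 252.78 → 253
  G: 143 + 0.63×(255−143) = 143 + 70.56 = 213.56 → 214
  B: 87 + 0.63×(255−87) = 87 + 105.84 = 192.84 → 193
After the tint: rgb(253, 214, 193) = #FDD6C1.
Per channel, c → c + 0.2(0 − c):
  R: 253 + 0.2×(0−253) = 253 − 50.6 = 202.4 → 202
  G: 214 + 0.2×(0−214) = 214 − 42.8 = 171.2 → 171
  B: 193 − 38.6 = 154.4 → 154
rgb(202, 171, 154) = #CAAB9A.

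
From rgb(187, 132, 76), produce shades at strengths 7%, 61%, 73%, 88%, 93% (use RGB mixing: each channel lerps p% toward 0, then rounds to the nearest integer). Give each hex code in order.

#AE7B47, #49331E, #322415, #161009, #0D0905

7%: (187 − 13.09 = 173.91→174, 132 − 9.24 = 122.76→123, 76 − 5.32 = 70.68→71) → #AE7B47
61%: (187 − 114.07 = 72.93→73, 132 − 80.52 = 51.48→51, 76 − 46.36 = 29.64→30) → #49331E
73%: (187 − 136.51 = 50.49→50, 132 − 96.36 = 35.64→36, 76 − 55.48 = 20.52→21) → #322415
88%: (187 − 164.56 = 22.44→22, 132 − 116.16 = 15.84→16, 76 − 66.88 = 9.12→9) → #161009
93%: (187 − 173.91 = 13.09→13, 132 − 122.76 = 9.24→9, 76 − 70.68 = 5.32→5) → #0D0905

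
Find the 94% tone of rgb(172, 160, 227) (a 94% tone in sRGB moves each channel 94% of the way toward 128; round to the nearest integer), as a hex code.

#838286

Per channel, c → c + 0.94(128 − c):
  R: 172 + 0.94×(128−172) = 172 − 41.36 = 130.64 → 131
  G: 160 − 30.08 = 129.92 → 130
  B: 227 − 93.06 = 133.94 → 134
rgb(131, 130, 134) = #838286.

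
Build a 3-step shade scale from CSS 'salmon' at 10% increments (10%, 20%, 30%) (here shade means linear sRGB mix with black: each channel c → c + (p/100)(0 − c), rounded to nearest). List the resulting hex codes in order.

CSS salmon is rgb(250, 128, 114).
10%: (250 − 25 = 225→225, 128 − 12.8 = 115.2→115, 114 − 11.4 = 102.6→103) → #E17367
20%: (250 − 50 = 200→200, 128 − 25.6 = 102.4→102, 114 − 22.8 = 91.2→91) → #C8665B
30%: (250 − 75 = 175→175, 128 − 38.4 = 89.6→90, 114 − 34.2 = 79.8→80) → #AF5A50

#E17367, #C8665B, #AF5A50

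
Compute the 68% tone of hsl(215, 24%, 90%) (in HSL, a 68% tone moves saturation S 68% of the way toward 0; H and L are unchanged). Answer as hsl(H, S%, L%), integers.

S moves 68% from 24 toward 0: 24 − 16.32 = 7.68 → 8.
H and L are unchanged.

hsl(215, 8%, 90%)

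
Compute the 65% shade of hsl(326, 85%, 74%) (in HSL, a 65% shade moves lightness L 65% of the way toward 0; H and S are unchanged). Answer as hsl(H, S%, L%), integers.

hsl(326, 85%, 26%)

L moves 65% from 74 toward 0: 74 − 48.1 = 25.9 → 26.
H and S are unchanged.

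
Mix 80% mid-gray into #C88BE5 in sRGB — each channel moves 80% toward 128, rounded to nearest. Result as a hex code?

#8E8294

#C88BE5 is rgb(200, 139, 229).
Lerp each channel 80% toward 128:
  R: 200 + 0.8×(128−200) = 200 − 57.6 = 142.4 → 142
  G: 139 + 0.8×(128−139) = 139 − 8.8 = 130.2 → 130
  B: 229 + 0.8×(128−229) = 229 − 80.8 = 148.2 → 148
rgb(142, 130, 148) = #8E8294.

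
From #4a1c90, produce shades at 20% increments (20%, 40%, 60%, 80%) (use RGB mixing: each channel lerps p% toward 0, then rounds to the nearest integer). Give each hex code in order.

#4a1c90 is rgb(74, 28, 144).
20%: (74 − 14.8 = 59.2→59, 28 − 5.6 = 22.4→22, 144 − 28.8 = 115.2→115) → #3b1673
40%: (74 − 29.6 = 44.4→44, 28 − 11.2 = 16.8→17, 144 − 57.6 = 86.4→86) → #2c1156
60%: (74 − 44.4 = 29.6→30, 28 − 16.8 = 11.2→11, 144 − 86.4 = 57.6→58) → #1e0b3a
80%: (74 − 59.2 = 14.8→15, 28 − 22.4 = 5.6→6, 144 − 115.2 = 28.8→29) → #0f061d

#3b1673, #2c1156, #1e0b3a, #0f061d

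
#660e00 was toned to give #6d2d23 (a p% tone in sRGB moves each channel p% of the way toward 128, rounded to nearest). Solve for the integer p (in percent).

27%

#660e00 is rgb(102, 14, 0); #6d2d23 is rgb(109, 45, 35).
On the B channel (widest range): 35 ≈ 0 + (p/100)(128 − 0), so p ≈ 100×(35 − 0)/(128 − 0) = 3500/128 = 27.34.
p = 27 reproduces all three channels after rounding.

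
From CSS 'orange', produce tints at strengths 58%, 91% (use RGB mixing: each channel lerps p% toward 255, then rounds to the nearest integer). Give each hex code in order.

#ffd994, #fff7e8

CSS orange is rgb(255, 165, 0).
58%: (255→255, 165 + 52.2 = 217.2→217, 0 + 147.9 = 147.9→148) → #ffd994
91%: (255→255, 165 + 81.9 = 246.9→247, 0 + 232.05 = 232.05→232) → #fff7e8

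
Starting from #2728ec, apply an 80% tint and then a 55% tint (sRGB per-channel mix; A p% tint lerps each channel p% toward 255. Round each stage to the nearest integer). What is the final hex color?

#ececfd

#2728ec is rgb(39, 40, 236).
Per channel, c → c + 0.8(255 − c):
  R: 39 + 172.8 = 211.8 → 212
  G: 40 + 172 = 212 → 212
  B: 236 + 0.8×(255−236) = 236 + 15.2 = 251.2 → 251
After the tint: rgb(212, 212, 251) = #d4d4fb.
A 55% tint moves each channel 55% toward 255:
  R: 212 + 0.55×(255−212) = 212 + 23.65 = 235.65 → 236
  G: 212 + 23.65 = 235.65 → 236
  B: 251 + 2.2 = 253.2 → 253
rgb(236, 236, 253) = #ececfd.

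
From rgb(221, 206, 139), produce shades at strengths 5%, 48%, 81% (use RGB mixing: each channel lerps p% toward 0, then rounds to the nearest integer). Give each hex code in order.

5%: (221 − 11.05 = 209.95→210, 206 − 10.3 = 195.7→196, 139 − 6.95 = 132.05→132) → #D2C484
48%: (221 − 106.08 = 114.92→115, 206 − 98.88 = 107.12→107, 139 − 66.72 = 72.28→72) → #736B48
81%: (221 − 179.01 = 41.99→42, 206 − 166.86 = 39.14→39, 139 − 112.59 = 26.41→26) → #2A271A

#D2C484, #736B48, #2A271A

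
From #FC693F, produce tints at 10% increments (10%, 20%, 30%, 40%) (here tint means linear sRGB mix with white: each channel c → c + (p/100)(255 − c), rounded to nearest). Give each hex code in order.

#FC7852, #FD8765, #FD9679, #FDA58C

#FC693F is rgb(252, 105, 63).
10%: (252→252, 105 + 15 = 120→120, 63 + 19.2 = 82.2→82) → #FC7852
20%: (252 + 0.6 = 252.6→253, 105 + 30 = 135→135, 63 + 38.4 = 101.4→101) → #FD8765
30%: (252 + 0.9 = 252.9→253, 105 + 45 = 150→150, 63 + 57.6 = 120.6→121) → #FD9679
40%: (252 + 1.2 = 253.2→253, 105 + 60 = 165→165, 63 + 76.8 = 139.8→140) → #FDA58C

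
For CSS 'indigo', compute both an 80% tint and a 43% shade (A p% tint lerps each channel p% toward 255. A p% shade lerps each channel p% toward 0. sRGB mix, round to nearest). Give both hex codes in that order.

CSS indigo is rgb(75, 0, 130).
80% tint:
  R: 75 + 0.8×(255−75) = 75 + 144 = 219 → 219
  G: 0 + 204 = 204 → 204
  B: 130 + 0.8×(255−130) = 130 + 100 = 230 → 230
  → #DBCCE6
43% shade:
  R: 75 + 0.43×(0−75) = 75 − 32.25 = 42.75 → 43
  G: 0 + 0.43×(0−0) = 0 + 0 = 0 → 0
  B: 130 + 0.43×(0−130) = 130 − 55.9 = 74.1 → 74
  → #2B004A

#DBCCE6, #2B004A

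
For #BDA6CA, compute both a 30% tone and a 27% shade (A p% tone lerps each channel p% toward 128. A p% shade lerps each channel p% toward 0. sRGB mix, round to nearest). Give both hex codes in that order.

#AB9BB4, #8A7993

#BDA6CA is rgb(189, 166, 202).
30% tone:
  R: 189 − 18.3 = 170.7 → 171
  G: 166 + 0.3×(128−166) = 166 − 11.4 = 154.6 → 155
  B: 202 − 22.2 = 179.8 → 180
  → #AB9BB4
27% shade:
  R: 189 − 51.03 = 137.97 → 138
  G: 166 + 0.27×(0−166) = 166 − 44.82 = 121.18 → 121
  B: 202 + 0.27×(0−202) = 202 − 54.54 = 147.46 → 147
  → #8A7993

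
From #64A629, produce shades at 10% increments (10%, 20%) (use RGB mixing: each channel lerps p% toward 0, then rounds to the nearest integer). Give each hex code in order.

#5A9525, #508521

#64A629 is rgb(100, 166, 41).
10%: (100 − 10 = 90→90, 166 − 16.6 = 149.4→149, 41 − 4.1 = 36.9→37) → #5A9525
20%: (100 − 20 = 80→80, 166 − 33.2 = 132.8→133, 41 − 8.2 = 32.8→33) → #508521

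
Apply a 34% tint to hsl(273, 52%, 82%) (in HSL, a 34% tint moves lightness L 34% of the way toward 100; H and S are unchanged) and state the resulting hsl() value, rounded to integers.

L moves 34% from 82 toward 100: 82 + 6.12 = 88.12 → 88.
H and S are unchanged.

hsl(273, 52%, 88%)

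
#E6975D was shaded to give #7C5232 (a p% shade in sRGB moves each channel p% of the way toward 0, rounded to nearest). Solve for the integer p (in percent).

#E6975D is rgb(230, 151, 93); #7C5232 is rgb(124, 82, 50).
On the R channel (widest range): 124 ≈ 230 + (p/100)(0 − 230), so p ≈ 100×(124 − 230)/(0 − 230) = -10600/-230 = 46.09.
p = 46 reproduces all three channels after rounding.

46%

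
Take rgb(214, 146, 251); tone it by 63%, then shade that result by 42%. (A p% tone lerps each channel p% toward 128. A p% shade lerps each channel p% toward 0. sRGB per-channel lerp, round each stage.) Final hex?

Lerp each channel 63% toward 128:
  R: 214 − 54.18 = 159.82 → 160
  G: 146 − 11.34 = 134.66 → 135
  B: 251 + 0.63×(128−251) = 251 − 77.49 = 173.51 → 174
After the tone: rgb(160, 135, 174) = #a087ae.
Per channel, c → c + 0.42(0 − c):
  R: 160 − 67.2 = 92.8 → 93
  G: 135 + 0.42×(0−135) = 135 − 56.7 = 78.3 → 78
  B: 174 − 73.08 = 100.92 → 101
rgb(93, 78, 101) = #5d4e65.

#5d4e65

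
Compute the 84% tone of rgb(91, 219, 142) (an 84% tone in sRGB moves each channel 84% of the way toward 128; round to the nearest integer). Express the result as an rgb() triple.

Lerp each channel 84% toward 128:
  R: 91 + 31.08 = 122.08 → 122
  G: 219 + 0.84×(128−219) = 219 − 76.44 = 142.56 → 143
  B: 142 + 0.84×(128−142) = 142 − 11.76 = 130.24 → 130

rgb(122, 143, 130)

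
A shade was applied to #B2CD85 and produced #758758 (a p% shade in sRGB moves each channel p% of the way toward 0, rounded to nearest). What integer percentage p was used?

#B2CD85 is rgb(178, 205, 133); #758758 is rgb(117, 135, 88).
On the G channel (widest range): 135 ≈ 205 + (p/100)(0 − 205), so p ≈ 100×(135 − 205)/(0 − 205) = -7000/-205 = 34.15.
p = 34 reproduces all three channels after rounding.

34%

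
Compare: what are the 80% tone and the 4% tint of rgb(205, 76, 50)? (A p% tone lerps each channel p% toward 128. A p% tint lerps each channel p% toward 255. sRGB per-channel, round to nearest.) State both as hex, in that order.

80% tone:
  R: 205 + 0.8×(128−205) = 205 − 61.6 = 143.4 → 143
  G: 76 + 41.6 = 117.6 → 118
  B: 50 + 62.4 = 112.4 → 112
  → #8f7670
4% tint:
  R: 205 + 2 = 207 → 207
  G: 76 + 7.16 = 83.16 → 83
  B: 50 + 0.04×(255−50) = 50 + 8.2 = 58.2 → 58
  → #cf533a

#8f7670, #cf533a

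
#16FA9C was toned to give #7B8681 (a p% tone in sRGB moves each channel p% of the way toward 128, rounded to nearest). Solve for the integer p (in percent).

95%

#16FA9C is rgb(22, 250, 156); #7B8681 is rgb(123, 134, 129).
On the G channel (widest range): 134 ≈ 250 + (p/100)(128 − 250), so p ≈ 100×(134 − 250)/(128 − 250) = -11600/-122 = 95.08.
p = 95 reproduces all three channels after rounding.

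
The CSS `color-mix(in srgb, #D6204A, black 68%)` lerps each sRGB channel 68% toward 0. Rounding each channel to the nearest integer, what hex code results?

#440A18

#D6204A is rgb(214, 32, 74).
A 68% shade moves each channel 68% toward 0:
  R: 214 + 0.68×(0−214) = 214 − 145.52 = 68.48 → 68
  G: 32 + 0.68×(0−32) = 32 − 21.76 = 10.24 → 10
  B: 74 − 50.32 = 23.68 → 24
rgb(68, 10, 24) = #440A18.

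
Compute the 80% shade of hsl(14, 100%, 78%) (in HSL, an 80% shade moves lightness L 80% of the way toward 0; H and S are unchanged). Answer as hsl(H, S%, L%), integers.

hsl(14, 100%, 16%)

L moves 80% from 78 toward 0: 78 − 62.4 = 15.6 → 16.
H and S are unchanged.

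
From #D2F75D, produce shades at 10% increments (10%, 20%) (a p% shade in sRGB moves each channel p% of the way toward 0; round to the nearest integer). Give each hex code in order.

#D2F75D is rgb(210, 247, 93).
10%: (210 − 21 = 189→189, 247 − 24.7 = 222.3→222, 93 − 9.3 = 83.7→84) → #BDDE54
20%: (210 − 42 = 168→168, 247 − 49.4 = 197.6→198, 93 − 18.6 = 74.4→74) → #A8C64A

#BDDE54, #A8C64A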